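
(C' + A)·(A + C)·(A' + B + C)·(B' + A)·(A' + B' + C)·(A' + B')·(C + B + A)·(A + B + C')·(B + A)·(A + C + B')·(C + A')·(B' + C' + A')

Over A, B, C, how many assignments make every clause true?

1

There are 2^3 = 8 truth assignments over (A, B, C).
Check each against the 12 clauses (columns in the order A, B, C):
  F F F  ✗ fails (A + C)
  F F T  ✗ fails (C' + A)
  F T F  ✗ fails (A + C)
  F T T  ✗ fails (C' + A)
  T F F  ✗ fails (A' + B + C)
  T F T  ✓ satisfies all
  T T F  ✗ fails (A' + B' + C)
  T T T  ✗ fails (A' + B')
1 of the 8 rows is a model.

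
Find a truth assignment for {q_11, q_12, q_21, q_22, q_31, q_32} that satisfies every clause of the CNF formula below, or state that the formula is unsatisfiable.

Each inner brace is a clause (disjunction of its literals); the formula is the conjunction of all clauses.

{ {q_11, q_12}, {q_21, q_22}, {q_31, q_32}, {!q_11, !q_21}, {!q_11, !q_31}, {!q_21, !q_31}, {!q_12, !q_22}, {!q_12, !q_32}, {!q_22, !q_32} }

UNSATISFIABLE

Suppose q_11 = true.
From the singleton clause (!q_21), q_21 = false.
From the singleton clause (q_22), q_22 = true.
From the singleton clause (!q_31), q_31 = false.
From the singleton clause (q_32), q_32 = true.
But (!q_32) is also a unit clause — contradiction.
Backtrack on q_11: now try q_11 = false.
From the singleton clause (q_12), q_12 = true.
From the singleton clause (!q_22), q_22 = false.
From the singleton clause (q_21), q_21 = true.
From the singleton clause (!q_31), q_31 = false.
From the singleton clause (q_32), q_32 = true.
But (!q_32) is also a unit clause — contradiction.
Neither q_11 = true nor q_11 = false works.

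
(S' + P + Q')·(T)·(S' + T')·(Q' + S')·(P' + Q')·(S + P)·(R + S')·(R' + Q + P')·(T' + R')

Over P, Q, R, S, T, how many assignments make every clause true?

1

There are 2^5 = 32 truth assignments over (P, Q, R, S, T).
Split on P. With P = 1, the clauses containing P are satisfied and P' drops from the rest; 1 of the 2^4 = 16 assignments to the other variables satisfy what remains.
With P = 0, by the same count on the reduced clause set, 0 assignments work.
Total: 1 + 0 = 1.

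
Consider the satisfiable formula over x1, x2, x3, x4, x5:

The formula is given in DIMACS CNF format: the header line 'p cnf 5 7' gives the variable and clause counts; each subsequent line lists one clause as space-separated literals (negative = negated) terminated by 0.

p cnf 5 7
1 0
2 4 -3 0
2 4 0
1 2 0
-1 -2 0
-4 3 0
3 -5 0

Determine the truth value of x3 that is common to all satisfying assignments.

Suppose x3 = False.
The clause (x1) is unit, so x1 = True.
The clause (¬x2) is unit, so x2 = False.
The clause (x4) is unit, so x4 = True.
That conflicts with the unit clause (¬x4).
So every satisfying assignment has x3 = True.

True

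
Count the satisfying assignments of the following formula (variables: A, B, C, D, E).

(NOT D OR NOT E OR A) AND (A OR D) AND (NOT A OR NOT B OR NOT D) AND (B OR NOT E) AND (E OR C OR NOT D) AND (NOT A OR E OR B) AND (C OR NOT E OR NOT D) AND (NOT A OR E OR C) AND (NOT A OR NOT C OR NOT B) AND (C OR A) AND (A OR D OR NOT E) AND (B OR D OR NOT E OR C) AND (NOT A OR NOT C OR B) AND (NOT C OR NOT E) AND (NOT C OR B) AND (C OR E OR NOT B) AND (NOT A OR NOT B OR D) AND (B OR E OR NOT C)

There are 2^5 = 32 truth assignments over (A, B, C, D, E).
Split on E. With E = true, the clauses containing E are satisfied and NOT E drops from the rest; 0 of the 2^4 = 16 assignments to the other variables satisfy what remains.
With E = false, by the same count on the reduced clause set, 1 assignment works.
(One model: A=F, B=T, C=T, D=T, E=F.)
Total: 0 + 1 = 1.

1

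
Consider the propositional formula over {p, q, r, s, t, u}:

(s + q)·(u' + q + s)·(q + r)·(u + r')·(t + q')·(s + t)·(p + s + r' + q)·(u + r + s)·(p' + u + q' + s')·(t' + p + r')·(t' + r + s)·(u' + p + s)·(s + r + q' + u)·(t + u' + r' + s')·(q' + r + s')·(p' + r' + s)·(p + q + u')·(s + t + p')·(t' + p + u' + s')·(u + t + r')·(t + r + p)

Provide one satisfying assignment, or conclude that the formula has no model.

Suppose s = 1.
Suppose q = 1.
From the singleton clause (t), t = 1.
From the singleton clause (r), r = 1.
From the singleton clause (u), u = 1.
From the singleton clause (p), p = 1.
Every clause now holds.

p ↦ 1; q ↦ 1; r ↦ 1; s ↦ 1; t ↦ 1; u ↦ 1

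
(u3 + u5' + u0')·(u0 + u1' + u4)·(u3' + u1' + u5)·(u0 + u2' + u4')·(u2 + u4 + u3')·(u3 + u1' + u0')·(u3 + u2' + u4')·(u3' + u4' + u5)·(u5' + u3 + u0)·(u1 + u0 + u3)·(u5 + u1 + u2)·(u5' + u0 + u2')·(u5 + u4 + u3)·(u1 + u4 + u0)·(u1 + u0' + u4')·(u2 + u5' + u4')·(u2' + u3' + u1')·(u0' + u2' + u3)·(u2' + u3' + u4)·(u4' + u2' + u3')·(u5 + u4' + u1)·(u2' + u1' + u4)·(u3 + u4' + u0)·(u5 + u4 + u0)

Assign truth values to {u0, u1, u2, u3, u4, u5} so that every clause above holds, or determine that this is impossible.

UNSATISFIABLE

Suppose u3 = 1.
Suppose u1 = 0.
Suppose u2 = 1.
From the singleton clause (u4), u4 = 1.
That conflicts with the unit clause (u4').
That branch fails; take u2 = 0 instead.
From the singleton clause (u4), u4 = 1.
From the singleton clause (u5), u5 = 1.
That conflicts with the unit clause (u5').
Both values of u2 lead to a conflict.
That branch fails; take u1 = 1 instead.
From the singleton clause (u5), u5 = 1.
From the singleton clause (u2'), u2 = 0.
From the singleton clause (u4), u4 = 1.
That conflicts with the unit clause (u4').
Both values of u1 lead to a conflict.
That branch fails; take u3 = 0 instead.
Suppose u5 = 0.
From the singleton clause (u4), u4 = 1.
From the singleton clause (u2'), u2 = 0.
From the singleton clause (u1), u1 = 1.
From the singleton clause (u0'), u0 = 0.
That conflicts with the unit clause (u0).
That branch fails; take u5 = 1 instead.
From the singleton clause (u0'), u0 = 0.
That conflicts with the unit clause (u0).
Both values of u5 lead to a conflict.
Both values of u3 lead to a conflict.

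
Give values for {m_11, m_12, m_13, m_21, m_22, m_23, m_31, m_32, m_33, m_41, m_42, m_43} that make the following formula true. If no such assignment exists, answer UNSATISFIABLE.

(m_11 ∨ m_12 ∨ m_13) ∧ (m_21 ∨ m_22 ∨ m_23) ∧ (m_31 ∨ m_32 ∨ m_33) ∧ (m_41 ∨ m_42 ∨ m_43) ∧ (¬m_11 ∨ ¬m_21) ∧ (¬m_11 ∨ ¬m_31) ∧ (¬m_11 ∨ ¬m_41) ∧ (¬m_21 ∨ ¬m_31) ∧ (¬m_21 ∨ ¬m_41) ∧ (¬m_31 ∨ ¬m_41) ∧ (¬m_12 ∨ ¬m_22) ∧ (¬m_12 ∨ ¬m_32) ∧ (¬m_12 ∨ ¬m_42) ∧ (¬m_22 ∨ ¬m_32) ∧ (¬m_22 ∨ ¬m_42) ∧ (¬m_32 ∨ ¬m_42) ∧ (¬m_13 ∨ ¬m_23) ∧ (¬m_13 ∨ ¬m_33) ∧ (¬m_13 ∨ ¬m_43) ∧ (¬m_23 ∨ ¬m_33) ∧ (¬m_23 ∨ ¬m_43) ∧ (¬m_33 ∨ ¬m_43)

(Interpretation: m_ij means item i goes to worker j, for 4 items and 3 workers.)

UNSATISFIABLE

Try m_11 = False.
Try m_12 = True.
Unit clause (¬m_22) forces m_22 = False.
Unit clause (¬m_32) forces m_32 = False.
Unit clause (¬m_42) forces m_42 = False.
Try m_21 = True.
Unit clause (¬m_31) forces m_31 = False.
Unit clause (m_33) forces m_33 = True.
Unit clause (¬m_41) forces m_41 = False.
Unit clause (m_43) forces m_43 = True.
Now (¬m_43) is unsatisfied and unit — conflict.
So m_21 must be the other value — set m_21 = False.
Unit clause (m_23) forces m_23 = True.
Unit clause (¬m_13) forces m_13 = False.
Unit clause (¬m_33) forces m_33 = False.
Unit clause (m_31) forces m_31 = True.
Unit clause (¬m_41) forces m_41 = False.
Unit clause (m_43) forces m_43 = True.
Now (¬m_43) is unsatisfied and unit — conflict.
Either choice for m_21 ends in contradiction.
So m_12 must be the other value — set m_12 = False.
Unit clause (m_13) forces m_13 = True.
Unit clause (¬m_23) forces m_23 = False.
Unit clause (¬m_33) forces m_33 = False.
Unit clause (¬m_43) forces m_43 = False.
Try m_21 = True.
Unit clause (¬m_31) forces m_31 = False.
Unit clause (m_32) forces m_32 = True.
Unit clause (¬m_41) forces m_41 = False.
Unit clause (m_42) forces m_42 = True.
Now (¬m_42) is unsatisfied and unit — conflict.
So m_21 must be the other value — set m_21 = False.
Unit clause (m_22) forces m_22 = True.
Unit clause (¬m_32) forces m_32 = False.
Unit clause (m_31) forces m_31 = True.
Unit clause (¬m_41) forces m_41 = False.
Unit clause (m_42) forces m_42 = True.
Now (¬m_42) is unsatisfied and unit — conflict.
Either choice for m_21 ends in contradiction.
Either choice for m_12 ends in contradiction.
So m_11 must be the other value — set m_11 = True.
Unit clause (¬m_21) forces m_21 = False.
Unit clause (¬m_31) forces m_31 = False.
Unit clause (¬m_41) forces m_41 = False.
Try m_22 = True.
Unit clause (¬m_12) forces m_12 = False.
Unit clause (¬m_32) forces m_32 = False.
Unit clause (m_33) forces m_33 = True.
Unit clause (¬m_42) forces m_42 = False.
Unit clause (m_43) forces m_43 = True.
Now (¬m_43) is unsatisfied and unit — conflict.
So m_22 must be the other value — set m_22 = False.
Unit clause (m_23) forces m_23 = True.
Unit clause (¬m_13) forces m_13 = False.
Unit clause (¬m_33) forces m_33 = False.
Unit clause (m_32) forces m_32 = True.
Unit clause (¬m_12) forces m_12 = False.
Unit clause (¬m_42) forces m_42 = False.
Unit clause (m_43) forces m_43 = True.
Now (¬m_43) is unsatisfied and unit — conflict.
Either choice for m_22 ends in contradiction.
Either choice for m_11 ends in contradiction.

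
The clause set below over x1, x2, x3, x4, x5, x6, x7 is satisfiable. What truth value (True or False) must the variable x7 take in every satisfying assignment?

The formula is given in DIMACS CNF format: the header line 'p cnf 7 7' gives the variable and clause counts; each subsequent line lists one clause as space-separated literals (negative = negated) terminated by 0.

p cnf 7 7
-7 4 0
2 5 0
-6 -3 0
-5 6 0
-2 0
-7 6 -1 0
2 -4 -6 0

Suppose x7 = True.
The clause (x4) is unit, so x4 = True.
The clause (¬x2) is unit, so x2 = False.
The clause (x5) is unit, so x5 = True.
The clause (x6) is unit, so x6 = True.
That conflicts with the unit clause (¬x6).
So every satisfying assignment has x7 = False.

False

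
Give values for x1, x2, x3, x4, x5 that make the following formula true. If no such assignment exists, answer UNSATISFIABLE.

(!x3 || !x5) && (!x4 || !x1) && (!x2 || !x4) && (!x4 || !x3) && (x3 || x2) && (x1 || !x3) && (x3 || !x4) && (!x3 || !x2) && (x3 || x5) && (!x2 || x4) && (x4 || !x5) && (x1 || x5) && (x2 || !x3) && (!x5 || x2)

Suppose x3 = false.
Unit clause (x2) forces x2 = true.
Unit clause (!x4) forces x4 = false.
Now (x4) is unsatisfied and unit — conflict.
Undo x3 and try x3 = true.
Unit clause (!x5) forces x5 = false.
Unit clause (!x4) forces x4 = false.
Unit clause (x1) forces x1 = true.
Unit clause (!x2) forces x2 = false.
Now (x2) is unsatisfied and unit — conflict.
Either choice for x3 ends in contradiction.

UNSATISFIABLE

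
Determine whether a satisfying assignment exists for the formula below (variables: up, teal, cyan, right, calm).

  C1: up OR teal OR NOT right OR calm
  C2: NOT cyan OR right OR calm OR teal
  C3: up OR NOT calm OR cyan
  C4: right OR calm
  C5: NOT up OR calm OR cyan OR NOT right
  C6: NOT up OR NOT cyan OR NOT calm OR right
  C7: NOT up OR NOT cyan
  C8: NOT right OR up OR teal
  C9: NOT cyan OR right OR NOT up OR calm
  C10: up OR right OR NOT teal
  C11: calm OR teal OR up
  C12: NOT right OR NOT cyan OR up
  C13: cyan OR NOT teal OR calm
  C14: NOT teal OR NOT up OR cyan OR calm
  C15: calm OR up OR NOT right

Yes, satisfiable

Try right = false.
(calm) alone gives calm = true.
Try up = true.
(NOT cyan) alone gives cyan = false.
All clauses hold; teal can take either value.
A satisfying assignment: up=true,  teal=true,  cyan=false,  right=false,  calm=true.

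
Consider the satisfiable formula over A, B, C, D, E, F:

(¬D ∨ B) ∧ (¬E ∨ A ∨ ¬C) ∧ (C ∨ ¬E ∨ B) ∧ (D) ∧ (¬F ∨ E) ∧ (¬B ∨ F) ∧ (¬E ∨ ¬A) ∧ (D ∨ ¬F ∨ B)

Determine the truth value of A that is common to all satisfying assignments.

Suppose A = True.
(D) alone gives D = True.
(B) alone gives B = True.
(F) alone gives F = True.
(E) alone gives E = True.
That conflicts with the unit clause (¬E).
So every satisfying assignment has A = False.

False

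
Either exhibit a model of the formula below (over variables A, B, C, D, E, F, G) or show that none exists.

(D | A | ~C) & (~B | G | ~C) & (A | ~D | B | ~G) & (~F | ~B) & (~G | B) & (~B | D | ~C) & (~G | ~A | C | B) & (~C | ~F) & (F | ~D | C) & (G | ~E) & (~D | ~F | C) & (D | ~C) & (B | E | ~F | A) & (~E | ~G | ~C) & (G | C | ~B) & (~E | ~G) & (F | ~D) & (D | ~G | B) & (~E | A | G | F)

Case F = 0:
From the singleton clause (~D), D = 0.
From the singleton clause (~C), C = 0.
Case G = 0:
From the singleton clause (~E), E = 0.
From the singleton clause (~B), B = 0.
Every clause is now satisfied; A is unconstrained.

A: 1, B: 0, C: 0, D: 0, E: 0, F: 0, G: 0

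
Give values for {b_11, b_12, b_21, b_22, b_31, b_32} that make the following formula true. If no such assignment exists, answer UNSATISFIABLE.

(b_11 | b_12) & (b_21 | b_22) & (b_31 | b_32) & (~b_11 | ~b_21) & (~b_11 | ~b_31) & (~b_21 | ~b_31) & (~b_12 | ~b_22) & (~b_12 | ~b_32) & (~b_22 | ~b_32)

UNSATISFIABLE

Case b_11 = 1:
From the singleton clause (~b_21), b_21 = 0.
From the singleton clause (b_22), b_22 = 1.
From the singleton clause (~b_31), b_31 = 0.
From the singleton clause (b_32), b_32 = 1.
But (~b_32) is also a unit clause — contradiction.
Backtrack on b_11: now try b_11 = 0.
From the singleton clause (b_12), b_12 = 1.
From the singleton clause (~b_22), b_22 = 0.
From the singleton clause (b_21), b_21 = 1.
From the singleton clause (~b_31), b_31 = 0.
From the singleton clause (b_32), b_32 = 1.
But (~b_32) is also a unit clause — contradiction.
Either choice for b_11 ends in contradiction.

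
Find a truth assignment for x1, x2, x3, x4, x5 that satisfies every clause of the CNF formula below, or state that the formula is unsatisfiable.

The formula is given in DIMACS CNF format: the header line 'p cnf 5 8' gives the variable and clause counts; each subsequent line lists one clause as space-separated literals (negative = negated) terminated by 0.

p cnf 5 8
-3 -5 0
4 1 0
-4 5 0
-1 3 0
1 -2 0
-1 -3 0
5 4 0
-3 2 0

Case x3 = False:
(¬x1) alone gives x1 = False.
(x4) alone gives x4 = True.
(x5) alone gives x5 = True.
(¬x2) alone gives x2 = False.
This assignment satisfies each clause.

x1=False; x2=False; x3=False; x4=True; x5=True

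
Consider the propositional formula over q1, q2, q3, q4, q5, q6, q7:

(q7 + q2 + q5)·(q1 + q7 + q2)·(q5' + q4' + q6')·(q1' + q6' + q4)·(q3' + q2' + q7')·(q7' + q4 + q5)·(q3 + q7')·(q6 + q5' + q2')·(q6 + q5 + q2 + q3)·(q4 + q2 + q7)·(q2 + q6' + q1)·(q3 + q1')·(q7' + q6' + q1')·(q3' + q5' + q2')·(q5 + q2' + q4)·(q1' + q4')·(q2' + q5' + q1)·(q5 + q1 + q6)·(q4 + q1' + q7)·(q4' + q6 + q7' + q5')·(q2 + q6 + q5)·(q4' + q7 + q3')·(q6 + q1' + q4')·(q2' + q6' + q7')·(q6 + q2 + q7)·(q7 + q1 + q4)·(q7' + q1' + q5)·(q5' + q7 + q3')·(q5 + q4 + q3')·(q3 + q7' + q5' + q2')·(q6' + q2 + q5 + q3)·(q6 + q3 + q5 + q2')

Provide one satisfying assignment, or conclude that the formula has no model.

q1 ↦ 0, q2 ↦ 1, q3 ↦ 0, q4 ↦ 1, q5 ↦ 0, q6 ↦ 1, q7 ↦ 0

Suppose q3 = 0.
(q7') alone gives q7 = 0.
(q1') alone gives q1 = 0.
(q2) alone gives q2 = 1.
(q5') alone gives q5 = 0.
(q4) alone gives q4 = 1.
(q6) alone gives q6 = 1.
This assignment satisfies each clause.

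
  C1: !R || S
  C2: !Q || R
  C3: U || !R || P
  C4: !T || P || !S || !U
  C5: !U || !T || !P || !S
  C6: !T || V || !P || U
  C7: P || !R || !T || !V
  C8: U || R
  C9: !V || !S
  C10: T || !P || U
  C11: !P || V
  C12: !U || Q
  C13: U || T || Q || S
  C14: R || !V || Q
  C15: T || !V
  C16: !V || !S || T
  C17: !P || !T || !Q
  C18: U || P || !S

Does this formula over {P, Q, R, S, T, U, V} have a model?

Case R = true:
From the singleton clause (S), S = true.
From the singleton clause (!V), V = false.
From the singleton clause (!P), P = false.
From the singleton clause (U), U = true.
From the singleton clause (!T), T = false.
From the singleton clause (Q), Q = true.
All clauses are satisfied.
A satisfying assignment: P=false, Q=true, R=true, S=true, T=false, U=true, V=false.

Satisfiable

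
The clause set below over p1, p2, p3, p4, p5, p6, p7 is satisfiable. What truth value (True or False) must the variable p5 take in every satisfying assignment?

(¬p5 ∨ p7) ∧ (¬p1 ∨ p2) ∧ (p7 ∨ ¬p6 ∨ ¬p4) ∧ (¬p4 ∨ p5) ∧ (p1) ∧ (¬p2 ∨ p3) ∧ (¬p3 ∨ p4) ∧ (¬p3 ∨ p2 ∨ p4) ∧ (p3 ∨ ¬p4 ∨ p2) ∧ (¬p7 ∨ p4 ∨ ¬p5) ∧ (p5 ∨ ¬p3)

Suppose p5 = False.
From the singleton clause (¬p4), p4 = False.
From the singleton clause (p1), p1 = True.
From the singleton clause (p2), p2 = True.
From the singleton clause (p3), p3 = True.
That conflicts with the unit clause (¬p3).
So every satisfying assignment has p5 = True.

True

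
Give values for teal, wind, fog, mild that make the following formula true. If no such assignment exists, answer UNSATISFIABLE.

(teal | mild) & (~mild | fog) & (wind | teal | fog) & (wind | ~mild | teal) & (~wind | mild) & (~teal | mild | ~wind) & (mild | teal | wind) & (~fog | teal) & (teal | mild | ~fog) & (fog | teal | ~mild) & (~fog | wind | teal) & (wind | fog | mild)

Try teal = 1.
Try mild = 0.
Unit clause (~wind) forces wind = 0.
Unit clause (fog) forces fog = 1.
Every clause now holds.

teal=1; wind=0; fog=1; mild=0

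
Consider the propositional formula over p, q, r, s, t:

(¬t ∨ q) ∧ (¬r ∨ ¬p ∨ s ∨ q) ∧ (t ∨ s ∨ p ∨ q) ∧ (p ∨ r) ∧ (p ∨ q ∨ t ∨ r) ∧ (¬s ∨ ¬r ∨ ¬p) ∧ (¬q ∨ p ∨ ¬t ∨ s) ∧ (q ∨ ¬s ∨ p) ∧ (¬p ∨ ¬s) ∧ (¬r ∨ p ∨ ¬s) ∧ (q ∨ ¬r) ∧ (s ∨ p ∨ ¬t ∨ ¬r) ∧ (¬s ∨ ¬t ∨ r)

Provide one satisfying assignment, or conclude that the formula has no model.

Try t = True.
From the singleton clause (q), q = True.
Try p = True.
From the singleton clause (¬s), s = False.
No clause remains; r is free.

p ↦ True; q ↦ True; r ↦ True; s ↦ False; t ↦ True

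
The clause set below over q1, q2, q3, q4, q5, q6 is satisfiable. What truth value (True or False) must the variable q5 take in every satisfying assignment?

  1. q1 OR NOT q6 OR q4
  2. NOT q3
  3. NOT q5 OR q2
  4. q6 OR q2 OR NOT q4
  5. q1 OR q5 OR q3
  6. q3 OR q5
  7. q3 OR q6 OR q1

True

Suppose q5 = false.
Unit clause (NOT q3) forces q3 = false.
But (q3) is also a unit clause — contradiction.
So every satisfying assignment has q5 = True.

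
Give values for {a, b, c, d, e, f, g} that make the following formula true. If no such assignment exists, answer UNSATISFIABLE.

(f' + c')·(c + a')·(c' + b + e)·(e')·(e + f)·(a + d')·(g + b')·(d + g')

(e') alone gives e = 0.
(f) alone gives f = 1.
(c') alone gives c = 0.
(a') alone gives a = 0.
(d') alone gives d = 0.
(g') alone gives g = 0.
(b') alone gives b = 0.
All clauses are satisfied.

a ↦ 0; b ↦ 0; c ↦ 0; d ↦ 0; e ↦ 0; f ↦ 1; g ↦ 0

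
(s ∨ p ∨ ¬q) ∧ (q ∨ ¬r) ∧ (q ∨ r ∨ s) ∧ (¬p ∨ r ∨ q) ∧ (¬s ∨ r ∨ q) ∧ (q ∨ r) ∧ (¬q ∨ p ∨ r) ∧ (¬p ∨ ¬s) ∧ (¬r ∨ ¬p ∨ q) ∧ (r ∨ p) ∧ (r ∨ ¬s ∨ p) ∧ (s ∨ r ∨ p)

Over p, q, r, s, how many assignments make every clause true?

There are 2^4 = 16 truth assignments over (p, q, r, s).
Check each against the 12 clauses (columns in the order p, q, r, s):
  F F F F  ✗ fails (q ∨ r ∨ s)
  F F F T  ✗ fails (¬s ∨ r ∨ q)
  F F T F  ✗ fails (q ∨ ¬r)
  F F T T  ✗ fails (q ∨ ¬r)
  F T F F  ✗ fails (s ∨ p ∨ ¬q)
  F T F T  ✗ fails (¬q ∨ p ∨ r)
  F T T F  ✗ fails (s ∨ p ∨ ¬q)
  F T T T  ✓ satisfies all
  T F F F  ✗ fails (q ∨ r ∨ s)
  T F F T  ✗ fails (¬p ∨ r ∨ q)
  T F T F  ✗ fails (q ∨ ¬r)
  T F T T  ✗ fails (q ∨ ¬r)
  T T F F  ✓ satisfies all
  T T F T  ✗ fails (¬p ∨ ¬s)
  T T T F  ✓ satisfies all
  T T T T  ✗ fails (¬p ∨ ¬s)
3 of the 16 rows are models.

3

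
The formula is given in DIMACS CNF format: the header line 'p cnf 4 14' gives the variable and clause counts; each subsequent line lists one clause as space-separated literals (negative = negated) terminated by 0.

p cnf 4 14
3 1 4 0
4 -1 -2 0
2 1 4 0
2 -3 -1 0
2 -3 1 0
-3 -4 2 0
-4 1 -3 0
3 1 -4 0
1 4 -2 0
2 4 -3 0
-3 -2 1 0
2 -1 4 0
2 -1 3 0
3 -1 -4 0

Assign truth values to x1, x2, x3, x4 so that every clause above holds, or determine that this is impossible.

x1 ↦ True, x2 ↦ True, x3 ↦ True, x4 ↦ True

Case x3 = True:
Case x2 = True:
From the singleton clause (x1), x1 = True.
From the singleton clause (x4), x4 = True.
This assignment satisfies each clause.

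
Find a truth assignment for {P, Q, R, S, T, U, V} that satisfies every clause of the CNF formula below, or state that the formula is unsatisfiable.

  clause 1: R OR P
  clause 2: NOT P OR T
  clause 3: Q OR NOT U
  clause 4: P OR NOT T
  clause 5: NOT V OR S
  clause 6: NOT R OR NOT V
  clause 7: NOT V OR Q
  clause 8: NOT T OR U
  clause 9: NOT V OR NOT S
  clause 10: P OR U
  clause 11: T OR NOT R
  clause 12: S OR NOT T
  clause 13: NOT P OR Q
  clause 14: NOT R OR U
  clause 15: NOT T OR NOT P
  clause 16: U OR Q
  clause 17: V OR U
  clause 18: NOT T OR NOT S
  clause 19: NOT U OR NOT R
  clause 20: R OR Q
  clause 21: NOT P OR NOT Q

Branch on R: set R = true.
The clause (NOT V) is unit, so V = false.
The clause (T) is unit, so T = true.
The clause (P) is unit, so P = true.
But (NOT P) is also a unit clause — contradiction.
That branch fails; take R = false instead.
The clause (P) is unit, so P = true.
The clause (T) is unit, so T = true.
But (NOT T) is also a unit clause — contradiction.
Either choice for R ends in contradiction.

UNSATISFIABLE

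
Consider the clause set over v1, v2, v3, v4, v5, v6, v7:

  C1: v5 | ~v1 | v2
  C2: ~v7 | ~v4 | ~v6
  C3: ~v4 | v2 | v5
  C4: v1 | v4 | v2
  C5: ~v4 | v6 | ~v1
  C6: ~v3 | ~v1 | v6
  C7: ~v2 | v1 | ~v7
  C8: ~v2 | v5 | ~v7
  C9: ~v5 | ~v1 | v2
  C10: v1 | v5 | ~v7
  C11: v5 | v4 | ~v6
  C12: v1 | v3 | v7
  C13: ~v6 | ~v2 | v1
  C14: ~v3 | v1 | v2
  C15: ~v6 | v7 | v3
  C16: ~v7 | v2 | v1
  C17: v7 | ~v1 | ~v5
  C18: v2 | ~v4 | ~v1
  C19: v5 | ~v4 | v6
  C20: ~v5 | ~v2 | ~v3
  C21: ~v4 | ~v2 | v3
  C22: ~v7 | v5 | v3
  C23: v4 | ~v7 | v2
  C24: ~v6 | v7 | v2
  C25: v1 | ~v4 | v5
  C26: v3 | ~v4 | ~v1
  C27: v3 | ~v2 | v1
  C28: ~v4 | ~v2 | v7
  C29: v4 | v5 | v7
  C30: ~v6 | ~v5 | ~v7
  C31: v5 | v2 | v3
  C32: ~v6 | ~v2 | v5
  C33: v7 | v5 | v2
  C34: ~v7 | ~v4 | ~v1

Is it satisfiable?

Yes, satisfiable

Suppose v5 = 1.
Suppose v1 = 1.
The clause (v2) is unit, so v2 = 1.
The clause (v7) is unit, so v7 = 1.
The clause (~v3) is unit, so v3 = 0.
The clause (~v4) is unit, so v4 = 0.
The clause (~v6) is unit, so v6 = 0.
Every clause now holds.
A satisfying assignment: v1=1, v2=1, v3=0, v4=0, v5=1, v6=0, v7=1.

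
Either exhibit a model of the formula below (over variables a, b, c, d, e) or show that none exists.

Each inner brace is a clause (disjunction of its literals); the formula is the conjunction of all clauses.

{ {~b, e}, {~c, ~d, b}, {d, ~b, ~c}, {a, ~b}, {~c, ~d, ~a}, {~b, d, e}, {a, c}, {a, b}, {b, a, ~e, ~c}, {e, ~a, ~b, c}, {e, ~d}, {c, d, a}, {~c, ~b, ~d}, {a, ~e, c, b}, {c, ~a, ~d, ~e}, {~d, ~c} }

a=1; b=0; c=1; d=0; e=1

Case b = 0:
From the singleton clause (a), a = 1.
Case c = 1:
From the singleton clause (~d), d = 0.
All clauses hold; e can take either value.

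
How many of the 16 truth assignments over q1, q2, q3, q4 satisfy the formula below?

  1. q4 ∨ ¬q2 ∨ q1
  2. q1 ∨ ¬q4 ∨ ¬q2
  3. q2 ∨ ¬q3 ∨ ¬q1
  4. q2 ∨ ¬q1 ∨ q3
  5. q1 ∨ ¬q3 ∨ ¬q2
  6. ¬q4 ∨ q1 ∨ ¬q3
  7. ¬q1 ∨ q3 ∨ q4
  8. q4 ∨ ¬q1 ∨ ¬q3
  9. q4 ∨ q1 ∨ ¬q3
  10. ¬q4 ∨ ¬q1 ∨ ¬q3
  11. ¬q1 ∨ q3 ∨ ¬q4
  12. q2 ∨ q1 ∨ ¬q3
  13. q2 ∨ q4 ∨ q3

There are 2^4 = 16 truth assignments over (q1, q2, q3, q4).
Split on q4. With q4 = True, the clauses containing q4 are satisfied and ¬q4 drops from the rest; 1 of the 2^3 = 8 assignments to the other variables satisfy what remains.
With q4 = False, by the same count on the reduced clause set, 0 assignments work.
Total: 1 + 0 = 1.

1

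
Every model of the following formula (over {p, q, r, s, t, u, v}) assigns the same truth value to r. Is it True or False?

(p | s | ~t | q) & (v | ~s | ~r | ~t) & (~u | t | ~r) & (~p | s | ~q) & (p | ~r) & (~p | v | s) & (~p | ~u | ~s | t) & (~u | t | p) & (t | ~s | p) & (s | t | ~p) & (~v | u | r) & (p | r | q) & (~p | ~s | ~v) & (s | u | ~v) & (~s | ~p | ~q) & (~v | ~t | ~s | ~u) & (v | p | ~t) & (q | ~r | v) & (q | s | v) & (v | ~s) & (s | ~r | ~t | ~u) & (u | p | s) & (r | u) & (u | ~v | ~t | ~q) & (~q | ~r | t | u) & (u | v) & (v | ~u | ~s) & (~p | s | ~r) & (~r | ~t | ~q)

Suppose r = 1.
Unit clause (p) forces p = 1.
Unit clause (s) forces s = 1.
Unit clause (~v) forces v = 0.
That conflicts with the unit clause (v).
So every satisfying assignment has r = False.

False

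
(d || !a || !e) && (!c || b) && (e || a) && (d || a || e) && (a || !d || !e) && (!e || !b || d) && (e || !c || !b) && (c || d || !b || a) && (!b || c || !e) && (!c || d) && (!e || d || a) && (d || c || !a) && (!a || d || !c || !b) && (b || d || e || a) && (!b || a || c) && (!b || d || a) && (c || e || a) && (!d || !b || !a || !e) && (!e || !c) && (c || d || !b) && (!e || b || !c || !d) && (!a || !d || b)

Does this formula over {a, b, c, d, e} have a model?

Satisfiable

Try c = false.
Try e = false.
Unit clause (a) forces a = true.
Unit clause (d) forces d = true.
Unit clause (b) forces b = true.
All clauses are satisfied.
A satisfying assignment: a: true; b: true; c: false; d: true; e: false.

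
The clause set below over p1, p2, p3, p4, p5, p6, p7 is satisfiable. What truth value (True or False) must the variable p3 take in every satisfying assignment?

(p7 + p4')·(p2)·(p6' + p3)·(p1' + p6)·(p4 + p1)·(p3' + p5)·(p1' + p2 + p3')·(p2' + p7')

Suppose p3 = 0.
Unit clause (p2) forces p2 = 1.
Unit clause (p6') forces p6 = 0.
Unit clause (p1') forces p1 = 0.
Unit clause (p4) forces p4 = 1.
Unit clause (p7) forces p7 = 1.
But (p7') is also a unit clause — contradiction.
So every satisfying assignment has p3 = True.

True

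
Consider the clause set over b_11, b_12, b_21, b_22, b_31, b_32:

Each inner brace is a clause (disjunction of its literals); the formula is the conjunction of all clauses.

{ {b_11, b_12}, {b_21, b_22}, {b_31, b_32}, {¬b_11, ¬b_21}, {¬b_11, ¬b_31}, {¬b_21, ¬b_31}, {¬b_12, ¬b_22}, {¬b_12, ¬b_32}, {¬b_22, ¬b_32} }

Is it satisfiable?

No

Branch on b_11: set b_11 = True.
(¬b_21) alone gives b_21 = False.
(b_22) alone gives b_22 = True.
(¬b_31) alone gives b_31 = False.
(b_32) alone gives b_32 = True.
But (¬b_32) is also a unit clause — contradiction.
So b_11 must be the other value — set b_11 = False.
(b_12) alone gives b_12 = True.
(¬b_22) alone gives b_22 = False.
(b_21) alone gives b_21 = True.
(¬b_31) alone gives b_31 = False.
(b_32) alone gives b_32 = True.
But (¬b_32) is also a unit clause — contradiction.
Both values of b_11 lead to a conflict.
No assignment satisfies every clause.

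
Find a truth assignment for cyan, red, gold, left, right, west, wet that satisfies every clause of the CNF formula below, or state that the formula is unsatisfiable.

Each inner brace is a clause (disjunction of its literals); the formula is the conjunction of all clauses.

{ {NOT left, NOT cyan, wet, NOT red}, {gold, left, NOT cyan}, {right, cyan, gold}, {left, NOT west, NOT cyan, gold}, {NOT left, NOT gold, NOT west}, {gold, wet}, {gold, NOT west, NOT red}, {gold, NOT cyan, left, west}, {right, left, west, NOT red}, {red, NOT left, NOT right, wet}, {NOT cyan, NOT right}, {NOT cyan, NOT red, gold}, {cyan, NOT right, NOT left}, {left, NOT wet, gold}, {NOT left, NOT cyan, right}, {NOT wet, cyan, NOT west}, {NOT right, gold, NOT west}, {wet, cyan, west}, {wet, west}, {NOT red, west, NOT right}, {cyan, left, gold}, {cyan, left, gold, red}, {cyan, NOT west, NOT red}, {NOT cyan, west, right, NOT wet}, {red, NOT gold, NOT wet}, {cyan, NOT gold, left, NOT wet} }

cyan ↦ true; red ↦ false; gold ↦ true; left ↦ false; right ↦ false; west ↦ true; wet ↦ false

Suppose gold = true.
Suppose left = false.
Suppose cyan = true.
Unit clause (NOT right) forces right = false.
Suppose west = true.
Suppose red = false.
Unit clause (NOT wet) forces wet = false.
This assignment satisfies each clause.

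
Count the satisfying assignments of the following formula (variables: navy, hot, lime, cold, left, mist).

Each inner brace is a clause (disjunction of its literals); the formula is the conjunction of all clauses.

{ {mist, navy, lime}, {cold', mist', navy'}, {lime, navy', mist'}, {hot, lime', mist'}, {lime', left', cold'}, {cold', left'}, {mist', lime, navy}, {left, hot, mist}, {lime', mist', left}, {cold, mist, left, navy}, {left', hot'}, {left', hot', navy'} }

There are 2^6 = 64 truth assignments over (navy, hot, lime, cold, left, mist).
Split on cold. With cold = 1, the clauses containing cold are satisfied and cold' drops from the rest; 3 of the 2^5 = 32 assignments to the other variables satisfy what remains.
With cold = 0, by the same count on the reduced clause set, 5 assignments work.
Total: 3 + 5 = 8.

8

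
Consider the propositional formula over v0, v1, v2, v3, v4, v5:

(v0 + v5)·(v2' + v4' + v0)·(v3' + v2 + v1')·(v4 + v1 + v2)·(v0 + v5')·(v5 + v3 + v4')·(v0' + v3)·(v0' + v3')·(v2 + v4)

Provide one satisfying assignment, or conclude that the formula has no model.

Branch on v0: set v0 = 1.
Unit clause (v3) forces v3 = 1.
But (v3') is also a unit clause — contradiction.
Backtrack on v0: now try v0 = 0.
Unit clause (v5) forces v5 = 1.
But (v5') is also a unit clause — contradiction.
Either choice for v0 ends in contradiction.

UNSATISFIABLE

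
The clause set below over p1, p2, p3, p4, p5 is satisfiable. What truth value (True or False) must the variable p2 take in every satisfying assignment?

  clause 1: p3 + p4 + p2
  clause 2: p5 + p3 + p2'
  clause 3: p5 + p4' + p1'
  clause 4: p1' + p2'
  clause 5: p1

False

Suppose p2 = 1.
Unit clause (p1') forces p1 = 0.
But (p1) is also a unit clause — contradiction.
So every satisfying assignment has p2 = False.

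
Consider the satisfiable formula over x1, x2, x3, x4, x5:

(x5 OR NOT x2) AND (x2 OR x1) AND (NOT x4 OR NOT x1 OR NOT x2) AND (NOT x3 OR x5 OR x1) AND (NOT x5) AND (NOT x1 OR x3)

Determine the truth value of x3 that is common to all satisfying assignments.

True

Suppose x3 = false.
The clause (NOT x5) is unit, so x5 = false.
The clause (NOT x2) is unit, so x2 = false.
The clause (x1) is unit, so x1 = true.
Now (NOT x1) is unsatisfied and unit — conflict.
So every satisfying assignment has x3 = True.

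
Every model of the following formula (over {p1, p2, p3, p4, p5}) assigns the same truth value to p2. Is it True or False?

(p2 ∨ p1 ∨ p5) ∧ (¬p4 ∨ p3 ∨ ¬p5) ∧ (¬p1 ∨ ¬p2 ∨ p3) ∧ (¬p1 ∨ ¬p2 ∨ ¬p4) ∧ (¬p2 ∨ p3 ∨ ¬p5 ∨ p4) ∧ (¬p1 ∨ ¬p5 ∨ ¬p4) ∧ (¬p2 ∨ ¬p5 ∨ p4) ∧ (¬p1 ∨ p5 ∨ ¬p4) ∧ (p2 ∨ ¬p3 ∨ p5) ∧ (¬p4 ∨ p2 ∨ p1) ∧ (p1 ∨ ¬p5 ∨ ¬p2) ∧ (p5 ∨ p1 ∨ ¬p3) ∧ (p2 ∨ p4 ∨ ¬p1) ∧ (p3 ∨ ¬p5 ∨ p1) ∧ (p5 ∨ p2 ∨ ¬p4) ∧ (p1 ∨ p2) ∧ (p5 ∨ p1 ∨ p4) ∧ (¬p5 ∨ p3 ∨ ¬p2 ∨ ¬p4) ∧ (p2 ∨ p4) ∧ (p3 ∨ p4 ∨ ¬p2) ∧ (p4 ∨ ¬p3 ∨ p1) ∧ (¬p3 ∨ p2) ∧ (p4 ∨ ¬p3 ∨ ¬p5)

Suppose p2 = False.
From the singleton clause (p1), p1 = True.
From the singleton clause (p4), p4 = True.
From the singleton clause (¬p5), p5 = False.
But (p5) is also a unit clause — contradiction.
So every satisfying assignment has p2 = True.

True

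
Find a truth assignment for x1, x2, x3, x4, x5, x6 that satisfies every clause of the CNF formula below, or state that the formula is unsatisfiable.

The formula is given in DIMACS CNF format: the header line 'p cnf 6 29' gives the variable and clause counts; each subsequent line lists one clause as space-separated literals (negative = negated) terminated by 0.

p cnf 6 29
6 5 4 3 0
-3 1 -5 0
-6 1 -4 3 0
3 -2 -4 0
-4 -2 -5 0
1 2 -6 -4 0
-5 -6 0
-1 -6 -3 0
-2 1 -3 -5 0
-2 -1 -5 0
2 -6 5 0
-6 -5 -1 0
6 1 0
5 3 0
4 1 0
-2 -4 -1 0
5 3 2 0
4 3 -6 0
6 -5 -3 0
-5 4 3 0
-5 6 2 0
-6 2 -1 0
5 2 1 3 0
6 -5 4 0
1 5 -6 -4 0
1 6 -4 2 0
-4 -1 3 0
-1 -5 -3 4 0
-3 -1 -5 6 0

Suppose x5 = False.
The clause (x3) is unit, so x3 = True.
Suppose x1 = True.
The clause (¬x6) is unit, so x6 = False.
Suppose x2 = True.
The clause (¬x4) is unit, so x4 = False.
This assignment satisfies each clause.

x1: True,  x2: True,  x3: True,  x4: False,  x5: False,  x6: False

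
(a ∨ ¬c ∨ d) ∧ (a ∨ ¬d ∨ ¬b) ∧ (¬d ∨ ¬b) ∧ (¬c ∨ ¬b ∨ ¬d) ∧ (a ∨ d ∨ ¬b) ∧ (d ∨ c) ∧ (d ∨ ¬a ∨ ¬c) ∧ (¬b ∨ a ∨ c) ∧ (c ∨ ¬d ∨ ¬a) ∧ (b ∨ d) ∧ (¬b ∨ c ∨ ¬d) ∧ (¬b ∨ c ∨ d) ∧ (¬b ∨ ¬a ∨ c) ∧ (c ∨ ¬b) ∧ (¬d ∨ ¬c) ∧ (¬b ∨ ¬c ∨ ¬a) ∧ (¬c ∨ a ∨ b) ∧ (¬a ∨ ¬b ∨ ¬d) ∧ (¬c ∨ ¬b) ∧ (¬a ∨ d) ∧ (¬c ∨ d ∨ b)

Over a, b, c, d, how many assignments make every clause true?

1

There are 2^4 = 16 truth assignments over (a, b, c, d).
Split on c. With c = True, the clauses containing c are satisfied and ¬c drops from the rest; 0 of the 2^3 = 8 assignments to the other variables satisfy what remains.
With c = False, by the same count on the reduced clause set, 1 assignment works.
Total: 0 + 1 = 1.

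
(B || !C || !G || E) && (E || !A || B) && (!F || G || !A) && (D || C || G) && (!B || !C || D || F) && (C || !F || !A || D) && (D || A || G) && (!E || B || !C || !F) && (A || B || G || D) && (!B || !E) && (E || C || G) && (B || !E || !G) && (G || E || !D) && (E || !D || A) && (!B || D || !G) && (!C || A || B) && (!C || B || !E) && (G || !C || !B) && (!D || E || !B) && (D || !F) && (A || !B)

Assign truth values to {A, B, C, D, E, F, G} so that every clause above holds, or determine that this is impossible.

Suppose B = false.
Suppose E = true.
The clause (!G) is unit, so G = false.
The clause (!C) is unit, so C = false.
The clause (D) is unit, so D = true.
Suppose F = false.
All clauses hold; A can take either value.

A: true, B: false, C: false, D: true, E: true, F: false, G: false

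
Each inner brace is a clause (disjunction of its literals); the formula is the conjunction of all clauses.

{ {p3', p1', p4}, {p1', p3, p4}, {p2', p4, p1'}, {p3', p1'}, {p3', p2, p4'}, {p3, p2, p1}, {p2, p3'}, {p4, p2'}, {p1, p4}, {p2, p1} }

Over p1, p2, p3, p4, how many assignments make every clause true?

There are 2^4 = 16 truth assignments over (p1, p2, p3, p4).
Check each against the 10 clauses (columns in the order p1, p2, p3, p4):
  F F F F  ✗ fails (p3 + p2 + p1)
  F F F T  ✗ fails (p3 + p2 + p1)
  F F T F  ✗ fails (p2 + p3')
  F F T T  ✗ fails (p3' + p2 + p4')
  F T F F  ✗ fails (p4 + p2')
  F T F T  ✓ satisfies all
  F T T F  ✗ fails (p4 + p2')
  F T T T  ✓ satisfies all
  T F F F  ✗ fails (p1' + p3 + p4)
  T F F T  ✓ satisfies all
  T F T F  ✗ fails (p3' + p1' + p4)
  T F T T  ✗ fails (p3' + p1')
  T T F F  ✗ fails (p1' + p3 + p4)
  T T F T  ✓ satisfies all
  T T T F  ✗ fails (p3' + p1' + p4)
  T T T T  ✗ fails (p3' + p1')
4 of the 16 rows are models.

4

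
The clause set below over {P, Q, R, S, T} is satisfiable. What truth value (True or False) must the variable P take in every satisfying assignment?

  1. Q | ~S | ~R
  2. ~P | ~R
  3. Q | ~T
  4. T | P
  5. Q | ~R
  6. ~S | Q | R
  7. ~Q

Suppose P = 0.
Unit clause (T) forces T = 1.
Unit clause (Q) forces Q = 1.
Now (~Q) is unsatisfied and unit — conflict.
So every satisfying assignment has P = True.

True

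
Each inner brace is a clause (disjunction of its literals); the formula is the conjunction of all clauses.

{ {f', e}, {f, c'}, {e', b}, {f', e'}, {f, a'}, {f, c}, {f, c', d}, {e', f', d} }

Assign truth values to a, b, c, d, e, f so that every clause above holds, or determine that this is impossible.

UNSATISFIABLE

Suppose f = 0.
From the singleton clause (c'), c = 0.
But (c) is also a unit clause — contradiction.
Undo f and try f = 1.
From the singleton clause (e), e = 1.
But (e') is also a unit clause — contradiction.
Neither f = 1 nor f = 0 works.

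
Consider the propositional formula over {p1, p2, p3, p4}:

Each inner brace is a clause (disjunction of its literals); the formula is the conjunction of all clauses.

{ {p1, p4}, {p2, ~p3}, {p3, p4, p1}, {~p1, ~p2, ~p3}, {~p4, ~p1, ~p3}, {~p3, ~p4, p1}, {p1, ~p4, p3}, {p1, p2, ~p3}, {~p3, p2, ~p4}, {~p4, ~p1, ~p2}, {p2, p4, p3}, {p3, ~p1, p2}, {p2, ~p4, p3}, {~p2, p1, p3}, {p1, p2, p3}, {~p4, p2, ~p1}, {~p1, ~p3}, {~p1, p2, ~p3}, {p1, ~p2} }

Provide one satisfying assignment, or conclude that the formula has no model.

p1: 1,  p2: 1,  p3: 0,  p4: 0

Try p1 = 1.
From the singleton clause (~p3), p3 = 0.
From the singleton clause (p2), p2 = 1.
From the singleton clause (~p4), p4 = 0.
This assignment satisfies each clause.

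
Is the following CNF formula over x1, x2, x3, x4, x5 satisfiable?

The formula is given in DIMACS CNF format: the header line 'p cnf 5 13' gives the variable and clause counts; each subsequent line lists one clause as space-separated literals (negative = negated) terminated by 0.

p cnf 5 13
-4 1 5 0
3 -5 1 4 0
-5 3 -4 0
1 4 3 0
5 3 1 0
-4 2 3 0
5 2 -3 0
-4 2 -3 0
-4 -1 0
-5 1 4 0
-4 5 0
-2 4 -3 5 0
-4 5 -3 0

Yes

Suppose x4 = False.
Suppose x1 = True.
Suppose x5 = False.
Suppose x2 = True.
(¬x3) alone gives x3 = False.
Every clause now holds.
A satisfying assignment: x1: True,  x2: True,  x3: False,  x4: False,  x5: False.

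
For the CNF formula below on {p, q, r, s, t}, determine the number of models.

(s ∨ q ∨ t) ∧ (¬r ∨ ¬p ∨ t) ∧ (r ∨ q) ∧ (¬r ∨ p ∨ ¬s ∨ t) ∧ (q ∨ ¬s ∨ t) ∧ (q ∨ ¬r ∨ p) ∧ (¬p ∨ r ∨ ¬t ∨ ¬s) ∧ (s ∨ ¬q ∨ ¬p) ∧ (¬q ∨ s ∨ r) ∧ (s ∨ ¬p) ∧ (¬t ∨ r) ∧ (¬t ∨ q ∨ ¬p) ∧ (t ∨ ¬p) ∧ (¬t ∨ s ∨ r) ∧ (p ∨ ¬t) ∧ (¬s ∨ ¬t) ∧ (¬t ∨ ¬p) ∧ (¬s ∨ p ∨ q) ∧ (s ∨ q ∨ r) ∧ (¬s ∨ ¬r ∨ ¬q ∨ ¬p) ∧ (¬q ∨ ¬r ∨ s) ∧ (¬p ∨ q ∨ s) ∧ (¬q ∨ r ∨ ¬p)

1

There are 2^5 = 32 truth assignments over (p, q, r, s, t).
Split on q. With q = True, the clauses containing q are satisfied and ¬q drops from the rest; 1 of the 2^4 = 16 assignments to the other variables satisfy what remains.
With q = False, by the same count on the reduced clause set, 0 assignments work.
(One model: p=F, q=T, r=F, s=T, t=F.)
Total: 1 + 0 = 1.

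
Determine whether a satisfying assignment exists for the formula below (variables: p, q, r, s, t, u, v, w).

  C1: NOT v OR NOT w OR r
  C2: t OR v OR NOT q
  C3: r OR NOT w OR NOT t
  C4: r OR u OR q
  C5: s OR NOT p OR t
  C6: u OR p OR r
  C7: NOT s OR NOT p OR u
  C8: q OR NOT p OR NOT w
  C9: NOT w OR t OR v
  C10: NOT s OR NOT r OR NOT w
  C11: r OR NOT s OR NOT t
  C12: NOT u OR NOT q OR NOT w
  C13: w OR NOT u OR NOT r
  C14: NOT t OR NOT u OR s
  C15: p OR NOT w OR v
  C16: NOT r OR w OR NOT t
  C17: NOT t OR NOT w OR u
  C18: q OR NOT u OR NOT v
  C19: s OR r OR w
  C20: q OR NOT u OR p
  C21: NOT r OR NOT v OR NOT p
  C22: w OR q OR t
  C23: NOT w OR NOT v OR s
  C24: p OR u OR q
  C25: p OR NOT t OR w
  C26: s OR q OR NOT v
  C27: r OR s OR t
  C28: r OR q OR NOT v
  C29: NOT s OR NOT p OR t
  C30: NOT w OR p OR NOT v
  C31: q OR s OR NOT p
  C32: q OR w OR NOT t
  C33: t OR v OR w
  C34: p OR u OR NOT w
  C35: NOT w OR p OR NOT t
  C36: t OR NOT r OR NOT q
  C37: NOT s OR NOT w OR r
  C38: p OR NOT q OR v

Yes

Suppose v = true.
Suppose w = false.
Suppose u = true.
Unit clause (NOT r) forces r = false.
Unit clause (q) forces q = true.
Unit clause (s) forces s = true.
Unit clause (NOT t) forces t = false.
Unit clause (NOT p) forces p = false.
Every clause now holds.
A satisfying assignment: p ↦ false; q ↦ true; r ↦ false; s ↦ true; t ↦ false; u ↦ true; v ↦ true; w ↦ false.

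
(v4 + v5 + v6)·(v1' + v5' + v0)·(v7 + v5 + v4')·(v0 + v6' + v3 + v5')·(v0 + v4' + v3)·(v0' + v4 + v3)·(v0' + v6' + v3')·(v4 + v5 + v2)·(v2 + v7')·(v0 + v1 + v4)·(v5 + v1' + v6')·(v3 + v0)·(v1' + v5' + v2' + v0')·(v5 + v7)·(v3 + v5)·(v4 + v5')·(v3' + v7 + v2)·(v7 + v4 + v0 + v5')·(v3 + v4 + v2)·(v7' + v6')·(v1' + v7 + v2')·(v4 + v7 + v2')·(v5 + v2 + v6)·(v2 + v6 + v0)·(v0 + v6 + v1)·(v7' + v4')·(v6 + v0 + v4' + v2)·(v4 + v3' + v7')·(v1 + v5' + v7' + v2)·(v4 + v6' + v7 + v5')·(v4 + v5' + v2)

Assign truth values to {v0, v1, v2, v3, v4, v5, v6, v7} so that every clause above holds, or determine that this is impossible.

Suppose v2 = 1.
Suppose v3 = 0.
Unit clause (v0) forces v0 = 1.
Unit clause (v4) forces v4 = 1.
Unit clause (v5) forces v5 = 1.
Unit clause (v1') forces v1 = 0.
Unit clause (v7') forces v7 = 0.
All clauses hold; v6 can take either value.

v0=1; v1=0; v2=1; v3=0; v4=1; v5=1; v6=1; v7=0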